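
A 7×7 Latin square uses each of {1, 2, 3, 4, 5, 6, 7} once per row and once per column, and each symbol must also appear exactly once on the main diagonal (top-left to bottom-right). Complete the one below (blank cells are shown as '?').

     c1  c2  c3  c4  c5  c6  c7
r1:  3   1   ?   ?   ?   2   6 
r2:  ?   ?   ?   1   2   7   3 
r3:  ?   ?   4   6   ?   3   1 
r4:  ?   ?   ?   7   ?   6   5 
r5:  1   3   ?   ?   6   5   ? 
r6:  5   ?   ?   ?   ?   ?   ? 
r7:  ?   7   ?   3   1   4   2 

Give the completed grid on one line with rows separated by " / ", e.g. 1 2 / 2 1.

3 1 7 5 4 2 6 / 4 5 6 1 2 7 3 / 7 2 4 6 5 3 1 / 2 4 1 7 3 6 5 / 1 3 2 4 6 5 7 / 5 6 3 2 7 1 4 / 6 7 5 3 1 4 2

Cell (r2,c2): row 2 has {1,2,3,7}; column 2 has {1,3,7}; the diagonal has {2,3,4,6,7} → 5.
Cell (r2,c3): row 2 has {1,2,3,5,7}; column 3 has {4} → 6.
Cell (r3,c2): row 3 has {1,3,4,6}; column 2 has {1,3,5,7} → 2.
Cell (r4,c2): row 4 has {5,6,7}; column 2 has {1,2,3,5,7} → 4.
Cell (r4,c5): row 4 has {4,5,6,7}; column 5 has {1,2,6} → 3.
Cell (r6,c2): row 6 has {5}; column 2 has {1,2,3,4,5,7} → 6.
Cell (r6,c6): row 6 has {5,6}; column 6 has {2,3,4,5,6,7}; the diagonal has {2,3,4,5,6,7} → 1.
Cell (r7,c1): row 7 has {1,2,3,4,7}; column 1 has {1,3,5} → 6.
Cell (r7,c3): row 7 has {1,2,3,4,6,7}; column 3 has {4,6} → 5.
Cell (r1,c3): row 1 has {1,2,3,6}; column 3 has {4,5,6} → 7.
Cell (r2,c1): row 2 has {1,2,3,5,6,7}; column 1 has {1,3,5,6} → 4.
Cell (r3,c1): row 3 has {1,2,3,4,6}; column 1 has {1,3,4,5,6} → 7.
Cell (r3,c5): row 3 has {1,2,3,4,6,7}; column 5 has {1,2,3,6} → 5.
Cell (r4,c1): row 4 has {3,4,5,6,7}; column 1 has {1,3,4,5,6,7} → 2.
Cell (r4,c3): row 4 has {2,3,4,5,6,7}; column 3 has {4,5,6,7} → 1.
Cell (r5,c3): row 5 has {1,3,5,6}; column 3 has {1,4,5,6,7} → 2.
Cell (r5,c4): row 5 has {1,2,3,5,6}; column 4 has {1,3,6,7} → 4.
Cell (r5,c7): row 5 has {1,2,3,4,5,6}; column 7 has {1,2,3,5,6} → 7.
Cell (r6,c3): row 6 has {1,5,6}; column 3 has {1,2,4,5,6,7} → 3.
Cell (r6,c4): row 6 has {1,3,5,6}; column 4 has {1,3,4,6,7} → 2.
Cell (r6,c7): row 6 has {1,2,3,5,6}; column 7 has {1,2,3,5,6,7} → 4.
Cell (r1,c4): row 1 has {1,2,3,6,7}; column 4 has {1,2,3,4,6,7} → 5.
Cell (r1,c5): row 1 has {1,2,3,5,6,7}; column 5 has {1,2,3,5,6} → 4.
Cell (r6,c5): row 6 has {1,2,3,4,5,6}; column 5 has {1,2,3,4,5,6} → 7.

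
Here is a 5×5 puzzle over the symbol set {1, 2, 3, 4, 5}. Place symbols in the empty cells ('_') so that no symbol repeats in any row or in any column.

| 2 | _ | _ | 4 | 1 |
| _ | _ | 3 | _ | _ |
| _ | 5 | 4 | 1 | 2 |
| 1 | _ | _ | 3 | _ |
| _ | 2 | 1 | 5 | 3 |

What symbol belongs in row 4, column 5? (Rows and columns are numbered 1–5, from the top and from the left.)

5

At row 1, column 2: row 1 has {1,2,4}; column 2 has {2,5}; that leaves 3.
At row 1, column 3: row 1 has {1,2,3,4}; column 3 has {1,3,4}; that leaves 5.
At row 2, column 4: row 2 has {3}; column 4 has {1,3,4,5}; that leaves 2.
At row 3, column 1: row 3 has {1,2,4,5}; column 1 has {1,2}; that leaves 3.
At row 4, column 2: row 4 has {1,3}; column 2 has {2,3,5}; that leaves 4.
At row 4, column 3: row 4 has {1,3,4}; column 3 has {1,3,4,5}; that leaves 2.
At row 4, column 5: row 4 has {1,2,3,4}; column 5 has {1,2,3}; that leaves 5.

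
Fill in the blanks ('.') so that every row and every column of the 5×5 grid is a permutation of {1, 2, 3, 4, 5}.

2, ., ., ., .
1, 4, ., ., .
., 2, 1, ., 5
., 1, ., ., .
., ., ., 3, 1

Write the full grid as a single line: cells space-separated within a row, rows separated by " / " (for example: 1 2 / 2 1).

2 3 5 1 4 / 1 4 3 5 2 / 3 2 1 4 5 / 5 1 4 2 3 / 4 5 2 3 1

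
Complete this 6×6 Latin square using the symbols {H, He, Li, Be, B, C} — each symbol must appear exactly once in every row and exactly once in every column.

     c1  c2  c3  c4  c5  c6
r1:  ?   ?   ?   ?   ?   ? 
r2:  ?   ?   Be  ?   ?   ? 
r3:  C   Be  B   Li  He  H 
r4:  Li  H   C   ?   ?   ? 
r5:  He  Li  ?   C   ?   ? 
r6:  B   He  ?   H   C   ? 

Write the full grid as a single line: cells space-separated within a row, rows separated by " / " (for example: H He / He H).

(r2,c1) = H
(r5,c3) = H
(r6,c3) = Li
(r6,c6) = Be
(r1,c1) = Be
(r1,c3) = He
(r1,c4) = B
(r2,c4) = He
(r4,c4) = Be
(r4,c5) = B
(r4,c6) = He
(r5,c5) = Be
(r5,c6) = B
(r1,c2) = C
(r1,c6) = Li
(r2,c2) = B
(r2,c5) = Li
(r2,c6) = C
(r1,c5) = H

Be C He B H Li / H B Be He Li C / C Be B Li He H / Li H C Be B He / He Li H C Be B / B He Li H C Be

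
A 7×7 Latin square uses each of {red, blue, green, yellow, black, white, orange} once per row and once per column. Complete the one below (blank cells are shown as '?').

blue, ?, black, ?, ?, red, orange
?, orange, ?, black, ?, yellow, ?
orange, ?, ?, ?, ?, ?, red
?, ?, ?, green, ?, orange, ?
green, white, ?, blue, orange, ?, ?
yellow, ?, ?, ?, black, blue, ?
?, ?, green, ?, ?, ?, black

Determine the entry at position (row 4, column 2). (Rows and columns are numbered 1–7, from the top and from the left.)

Cell (r5,c6): row 5 has {blue,green,white,orange}; column 6 has {red,blue,yellow,orange} → black.
Cell (r5,c7): row 5 has {blue,green,black,white,orange}; column 7 has {red,black,orange} → yellow.
Cell (r7,c6): row 7 has {green,black}; column 6 has {red,blue,yellow,black,orange} → white.
Cell (r3,c6): row 3 has {red,orange}; column 6 has {red,blue,yellow,black,white,orange} → green.
Cell (r5,c3): row 5 has {blue,green,yellow,black,white,orange}; column 3 has {green,black} → red.
Cell (r7,c1): row 7 has {green,black,white}; column 1 has {blue,green,yellow,orange} → red.
Cell (r2,c1): row 2 has {yellow,black,orange}; column 1 has {red,blue,green,yellow,orange} → white.
Cell (r2,c3): row 2 has {yellow,black,white,orange}; column 3 has {red,green,black} → blue.
Cell (r2,c7): row 2 has {blue,yellow,black,white,orange}; column 7 has {red,yellow,black,orange} → green.
Cell (r4,c1): row 4 has {green,orange}; column 1 has {red,blue,green,yellow,white,orange} → black.
Cell (r6,c7): row 6 has {blue,yellow,black}; column 7 has {red,green,yellow,black,orange} → white.
Cell (r2,c5): row 2 has {blue,green,yellow,black,white,orange}; column 5 has {black,orange} → red.
Cell (r4,c7): row 4 has {green,black,orange}; column 7 has {red,green,yellow,black,white,orange} → blue.
Cell (r6,c3): row 6 has {blue,yellow,black,white}; column 3 has {red,blue,green,black} → orange.
Cell (r6,c4): row 6 has {blue,yellow,black,white,orange}; column 4 has {blue,green,black} → red.
Cell (r6,c2): row 6 has {red,blue,yellow,black,white,orange}; column 2 has {white,orange} → green.
Cell (r1,c2): row 1 has {red,blue,black,orange}; column 2 has {green,white,orange} → yellow.
Cell (r1,c4): row 1 has {red,blue,yellow,black,orange}; column 4 has {red,blue,green,black} → white.
Cell (r1,c5): row 1 has {red,blue,yellow,black,white,orange}; column 5 has {red,black,orange} → green.
Cell (r3,c4): row 3 has {red,green,orange}; column 4 has {red,blue,green,black,white} → yellow.
Cell (r4,c2): row 4 has {blue,green,black,orange}; column 2 has {green,yellow,white,orange} → red.

red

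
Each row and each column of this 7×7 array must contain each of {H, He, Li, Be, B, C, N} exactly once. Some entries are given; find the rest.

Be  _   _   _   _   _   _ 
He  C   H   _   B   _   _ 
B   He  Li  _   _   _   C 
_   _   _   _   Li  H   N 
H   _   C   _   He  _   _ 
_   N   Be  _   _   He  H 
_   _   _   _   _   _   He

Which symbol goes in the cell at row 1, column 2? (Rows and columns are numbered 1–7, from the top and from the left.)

Li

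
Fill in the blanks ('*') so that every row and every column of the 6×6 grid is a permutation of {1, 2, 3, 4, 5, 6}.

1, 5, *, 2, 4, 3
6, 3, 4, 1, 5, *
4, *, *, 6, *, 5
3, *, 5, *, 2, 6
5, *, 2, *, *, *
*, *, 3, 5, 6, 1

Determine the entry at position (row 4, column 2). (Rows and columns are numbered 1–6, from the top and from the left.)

1

At row 1, column 3: row 1 has {1,2,3,4,5}; column 3 has {2,3,4,5}; that leaves 6.
At row 2, column 6: row 2 has {1,3,4,5,6}; column 6 has {1,3,5,6}; that leaves 2.
At row 3, column 3: row 3 has {4,5,6}; column 3 has {2,3,4,5,6}; that leaves 1.
At row 3, column 5: row 3 has {1,4,5,6}; column 5 has {2,4,5,6}; that leaves 3.
At row 4, column 4: row 4 has {2,3,5,6}; column 4 has {1,2,5,6}; that leaves 4.
At row 5, column 4: row 5 has {2,5}; column 4 has {1,2,4,5,6}; that leaves 3.
At row 5, column 5: row 5 has {2,3,5}; column 5 has {2,3,4,5,6}; that leaves 1.
At row 5, column 6: row 5 has {1,2,3,5}; column 6 has {1,2,3,5,6}; that leaves 4.
At row 6, column 1: row 6 has {1,3,5,6}; column 1 has {1,3,4,5,6}; that leaves 2.
At row 6, column 2: row 6 has {1,2,3,5,6}; column 2 has {3,5}; that leaves 4.
At row 3, column 2: row 3 has {1,3,4,5,6}; column 2 has {3,4,5}; that leaves 2.
At row 4, column 2: row 4 has {2,3,4,5,6}; column 2 has {2,3,4,5}; that leaves 1.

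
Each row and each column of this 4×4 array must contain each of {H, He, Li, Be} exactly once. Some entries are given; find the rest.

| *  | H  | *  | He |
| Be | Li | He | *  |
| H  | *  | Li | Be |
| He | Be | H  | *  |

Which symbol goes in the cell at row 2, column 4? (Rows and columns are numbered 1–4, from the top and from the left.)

H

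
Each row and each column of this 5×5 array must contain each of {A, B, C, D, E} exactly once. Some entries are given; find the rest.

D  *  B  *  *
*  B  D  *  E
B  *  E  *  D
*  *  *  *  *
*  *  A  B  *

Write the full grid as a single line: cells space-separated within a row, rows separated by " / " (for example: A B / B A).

(r4,c3): row 4 is empty so far; column 3 has {A,B,D,E}, so it must be C.
(r5,c5): row 5 has {A,B}; column 5 has {D,E}, so it must be C.
(r1,c5): row 1 has {B,D}; column 5 has {C,D,E}, so it must be A.
(r4,c5): row 4 has {C}; column 5 has {A,C,D,E}, so it must be B.
(r5,c1): row 5 has {A,B,C}; column 1 has {B,D}, so it must be E.
(r5,c2): row 5 has {A,B,C,E}; column 2 has {B}, so it must be D.
(r4,c1): row 4 has {B,C}; column 1 has {B,D,E}, so it must be A.
(r4,c2): row 4 has {A,B,C}; column 2 has {B,D}, so it must be E.
(r4,c4): row 4 has {A,B,C,E}; column 4 has {B}, so it must be D.
(r1,c2): row 1 has {A,B,D}; column 2 has {B,D,E}, so it must be C.
(r1,c4): row 1 has {A,B,C,D}; column 4 has {B,D}, so it must be E.
(r2,c1): row 2 has {B,D,E}; column 1 has {A,B,D,E}, so it must be C.
(r2,c4): row 2 has {B,C,D,E}; column 4 has {B,D,E}, so it must be A.
(r3,c2): row 3 has {B,D,E}; column 2 has {B,C,D,E}, so it must be A.
(r3,c4): row 3 has {A,B,D,E}; column 4 has {A,B,D,E}, so it must be C.

D C B E A / C B D A E / B A E C D / A E C D B / E D A B C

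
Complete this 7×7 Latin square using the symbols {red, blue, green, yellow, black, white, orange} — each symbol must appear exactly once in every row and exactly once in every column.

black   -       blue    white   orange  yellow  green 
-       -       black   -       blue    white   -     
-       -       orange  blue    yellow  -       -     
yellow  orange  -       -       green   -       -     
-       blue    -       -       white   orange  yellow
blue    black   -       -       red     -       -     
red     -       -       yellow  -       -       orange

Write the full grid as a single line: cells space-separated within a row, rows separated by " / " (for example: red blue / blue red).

Cell (r1,c2): row 1 has {blue,green,yellow,black,white,orange}; column 2 has {blue,black,orange} → red.
Cell (r2,c7): row 2 has {blue,black,white}; column 7 has {green,yellow,orange} → red.
Cell (r5,c1): row 5 has {blue,yellow,white,orange}; column 1 has {red,blue,yellow,black} → green.
Cell (r5,c3): row 5 has {blue,green,yellow,white,orange}; column 3 has {blue,black,orange} → red.
Cell (r5,c4): row 5 has {red,blue,green,yellow,white,orange}; column 4 has {blue,yellow,white} → black.
Cell (r6,c6): row 6 has {red,blue,black}; column 6 has {yellow,white,orange} → green.
Cell (r6,c7): row 6 has {red,blue,green,black}; column 7 has {red,green,yellow,orange} → white.
Cell (r7,c5): row 7 has {red,yellow,orange}; column 5 has {red,blue,green,yellow,white,orange} → black.
Cell (r7,c6): row 7 has {red,yellow,black,orange}; column 6 has {green,yellow,white,orange} → blue.
Cell (r2,c1): row 2 has {red,blue,black,white}; column 1 has {red,blue,green,yellow,black} → orange.
Cell (r2,c4): row 2 has {red,blue,black,white,orange}; column 4 has {blue,yellow,black,white} → green.
Cell (r3,c1): row 3 has {blue,yellow,orange}; column 1 has {red,blue,green,yellow,black,orange} → white.
Cell (r3,c2): row 3 has {blue,yellow,white,orange}; column 2 has {red,blue,black,orange} → green.
Cell (r3,c7): row 3 has {blue,green,yellow,white,orange}; column 7 has {red,green,yellow,white,orange} → black.
Cell (r4,c3): row 4 has {green,yellow,orange}; column 3 has {red,blue,black,orange} → white.
Cell (r4,c4): row 4 has {green,yellow,white,orange}; column 4 has {blue,green,yellow,black,white} → red.
Cell (r4,c6): row 4 has {red,green,yellow,white,orange}; column 6 has {blue,green,yellow,white,orange} → black.
Cell (r4,c7): row 4 has {red,green,yellow,black,white,orange}; column 7 has {red,green,yellow,black,white,orange} → blue.
Cell (r6,c3): row 6 has {red,blue,green,black,white}; column 3 has {red,blue,black,white,orange} → yellow.
Cell (r6,c4): row 6 has {red,blue,green,yellow,black,white}; column 4 has {red,blue,green,yellow,black,white} → orange.
Cell (r7,c2): row 7 has {red,blue,yellow,black,orange}; column 2 has {red,blue,green,black,orange} → white.
Cell (r7,c3): row 7 has {red,blue,yellow,black,white,orange}; column 3 has {red,blue,yellow,black,white,orange} → green.
Cell (r2,c2): row 2 has {red,blue,green,black,white,orange}; column 2 has {red,blue,green,black,white,orange} → yellow.
Cell (r3,c6): row 3 has {blue,green,yellow,black,white,orange}; column 6 has {blue,green,yellow,black,white,orange} → red.

black red blue white orange yellow green / orange yellow black green blue white red / white green orange blue yellow red black / yellow orange white red green black blue / green blue red black white orange yellow / blue black yellow orange red green white / red white green yellow black blue orange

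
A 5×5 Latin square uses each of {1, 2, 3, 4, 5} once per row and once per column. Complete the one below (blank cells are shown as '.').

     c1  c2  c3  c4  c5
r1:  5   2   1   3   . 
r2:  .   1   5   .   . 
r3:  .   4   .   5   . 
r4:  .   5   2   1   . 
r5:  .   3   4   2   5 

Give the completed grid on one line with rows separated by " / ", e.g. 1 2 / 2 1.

Cell (r1,c5): row 1 has {1,2,3,5}; column 5 has {5} → 4.
Cell (r2,c4): row 2 has {1,5}; column 4 has {1,2,3,5} → 4.
Cell (r3,c3): row 3 has {4,5}; column 3 has {1,2,4,5} → 3.
Cell (r4,c5): row 4 has {1,2,5}; column 5 has {4,5} → 3.
Cell (r5,c1): row 5 has {2,3,4,5}; column 1 has {5} → 1.
Cell (r2,c5): row 2 has {1,4,5}; column 5 has {3,4,5} → 2.
Cell (r3,c1): row 3 has {3,4,5}; column 1 has {1,5} → 2.
Cell (r3,c5): row 3 has {2,3,4,5}; column 5 has {2,3,4,5} → 1.
Cell (r4,c1): row 4 has {1,2,3,5}; column 1 has {1,2,5} → 4.
Cell (r2,c1): row 2 has {1,2,4,5}; column 1 has {1,2,4,5} → 3.

5 2 1 3 4 / 3 1 5 4 2 / 2 4 3 5 1 / 4 5 2 1 3 / 1 3 4 2 5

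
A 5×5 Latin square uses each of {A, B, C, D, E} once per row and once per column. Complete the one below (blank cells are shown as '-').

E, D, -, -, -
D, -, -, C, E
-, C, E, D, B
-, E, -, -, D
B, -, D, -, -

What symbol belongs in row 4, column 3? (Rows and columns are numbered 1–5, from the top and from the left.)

B

(r3,c1) = A
(r4,c1) = C
(r5,c2) = A
(r5,c4) = E
(r5,c5) = C
(r1,c5) = A
(r2,c2) = B
(r2,c3) = A
(r4,c3) = B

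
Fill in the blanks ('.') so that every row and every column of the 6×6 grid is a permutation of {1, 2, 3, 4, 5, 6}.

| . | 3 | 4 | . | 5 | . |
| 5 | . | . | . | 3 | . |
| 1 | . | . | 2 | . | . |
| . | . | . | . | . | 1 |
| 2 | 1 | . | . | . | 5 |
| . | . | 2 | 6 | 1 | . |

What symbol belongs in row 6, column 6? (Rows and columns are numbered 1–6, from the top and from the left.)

4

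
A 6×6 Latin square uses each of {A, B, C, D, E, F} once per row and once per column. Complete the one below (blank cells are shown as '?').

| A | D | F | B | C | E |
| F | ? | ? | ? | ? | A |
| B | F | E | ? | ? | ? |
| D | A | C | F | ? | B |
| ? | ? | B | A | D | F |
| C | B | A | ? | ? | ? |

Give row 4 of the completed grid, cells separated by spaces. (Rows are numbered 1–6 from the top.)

D A C F E B

row 2 has {A,F}; column 3 has {A,B,C,E,F} — only D is left for (r2,c3).
row 3 has {B,E,F}; column 5 has {C,D} — only A is left for (r3,c5).
row 4 has {A,B,C,D,F}; column 5 has {A,C,D} — only E is left for (r4,c5).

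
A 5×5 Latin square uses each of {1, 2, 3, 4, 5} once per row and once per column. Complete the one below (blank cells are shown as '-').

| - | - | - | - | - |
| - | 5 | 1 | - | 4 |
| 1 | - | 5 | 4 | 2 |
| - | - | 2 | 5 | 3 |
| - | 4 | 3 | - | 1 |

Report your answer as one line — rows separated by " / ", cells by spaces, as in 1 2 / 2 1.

(r1,c3) = 4
(r1,c5) = 5
(r3,c2) = 3
(r4,c1) = 4
(r4,c2) = 1
(r5,c4) = 2
(r1,c2) = 2
(r2,c4) = 3
(r5,c1) = 5
(r1,c1) = 3
(r1,c4) = 1
(r2,c1) = 2

3 2 4 1 5 / 2 5 1 3 4 / 1 3 5 4 2 / 4 1 2 5 3 / 5 4 3 2 1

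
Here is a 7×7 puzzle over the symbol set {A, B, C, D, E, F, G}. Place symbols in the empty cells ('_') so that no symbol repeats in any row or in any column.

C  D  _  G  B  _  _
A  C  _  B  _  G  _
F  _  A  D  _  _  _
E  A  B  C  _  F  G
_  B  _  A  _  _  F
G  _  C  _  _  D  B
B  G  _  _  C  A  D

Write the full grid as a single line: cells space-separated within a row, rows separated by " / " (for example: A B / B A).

C D F G B E A / A C D B F G E / F E A D G B C / E A B C D F G / D B G A E C F / G F C E A D B / B G E F C A D

(r1,c6) = E
(r1,c7) = A
(r2,c7) = E
(r3,c2) = E
(r3,c5) = G
(r3,c7) = C
(r4,c5) = D
(r5,c1) = D
(r5,c5) = E
(r5,c6) = C
(r6,c2) = F
(r6,c4) = E
(r6,c5) = A
(r7,c4) = F
(r1,c3) = F
(r2,c3) = D
(r2,c5) = F
(r3,c6) = B
(r5,c3) = G
(r7,c3) = E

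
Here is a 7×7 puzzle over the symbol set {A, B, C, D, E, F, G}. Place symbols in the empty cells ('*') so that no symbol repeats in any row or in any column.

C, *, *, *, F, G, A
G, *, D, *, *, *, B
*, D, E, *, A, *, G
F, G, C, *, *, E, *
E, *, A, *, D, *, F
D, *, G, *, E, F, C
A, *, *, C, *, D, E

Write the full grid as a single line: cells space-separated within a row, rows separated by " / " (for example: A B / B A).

(r1,c3) = B
(r2,c5) = C
(r2,c6) = A
(r3,c1) = B
(r3,c4) = F
(r3,c6) = C
(r4,c5) = B
(r4,c7) = D
(r5,c6) = B
(r7,c3) = F
(r7,c5) = G
(r1,c2) = E
(r1,c4) = D
(r2,c2) = F
(r2,c4) = E
(r4,c4) = A
(r5,c2) = C
(r5,c4) = G
(r6,c4) = B
(r7,c2) = B
(r6,c2) = A

C E B D F G A / G F D E C A B / B D E F A C G / F G C A B E D / E C A G D B F / D A G B E F C / A B F C G D E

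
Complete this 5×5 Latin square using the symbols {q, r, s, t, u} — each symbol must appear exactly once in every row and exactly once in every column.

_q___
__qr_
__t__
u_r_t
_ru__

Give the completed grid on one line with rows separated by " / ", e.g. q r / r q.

t q s u r / s t q r u / r u t s q / u s r q t / q r u t s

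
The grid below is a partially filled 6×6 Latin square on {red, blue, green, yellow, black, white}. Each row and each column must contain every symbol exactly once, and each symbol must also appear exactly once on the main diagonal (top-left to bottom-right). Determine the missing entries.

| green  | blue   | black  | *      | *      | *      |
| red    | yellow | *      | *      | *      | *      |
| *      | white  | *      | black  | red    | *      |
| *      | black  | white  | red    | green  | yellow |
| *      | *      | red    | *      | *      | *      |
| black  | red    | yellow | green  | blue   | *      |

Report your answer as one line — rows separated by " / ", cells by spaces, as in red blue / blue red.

green blue black white yellow red / red yellow green blue white black / yellow white blue black red green / blue black white red green yellow / white green red yellow black blue / black red yellow green blue white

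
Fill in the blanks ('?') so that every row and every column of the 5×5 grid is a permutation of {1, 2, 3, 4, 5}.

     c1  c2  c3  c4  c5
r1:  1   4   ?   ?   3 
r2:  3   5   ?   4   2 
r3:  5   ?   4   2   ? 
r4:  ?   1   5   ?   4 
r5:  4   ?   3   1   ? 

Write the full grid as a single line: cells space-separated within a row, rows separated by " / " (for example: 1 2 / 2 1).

(r1,c3) = 2
(r1,c4) = 5
(r2,c3) = 1
(r3,c2) = 3
(r3,c5) = 1
(r4,c1) = 2
(r4,c4) = 3
(r5,c2) = 2
(r5,c5) = 5

1 4 2 5 3 / 3 5 1 4 2 / 5 3 4 2 1 / 2 1 5 3 4 / 4 2 3 1 5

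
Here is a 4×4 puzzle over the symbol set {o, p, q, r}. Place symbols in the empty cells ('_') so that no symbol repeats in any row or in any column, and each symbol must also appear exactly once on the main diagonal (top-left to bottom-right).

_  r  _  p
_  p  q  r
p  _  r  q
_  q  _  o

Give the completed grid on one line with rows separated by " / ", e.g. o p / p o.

(r1,c1): row 1 has {p,r}; column 1 has {p}; the diagonal has {o,p,r}, so it must be q.
(r1,c3): row 1 has {p,q,r}; column 3 has {q,r}, so it must be o.
(r2,c1): row 2 has {p,q,r}; column 1 has {p,q}, so it must be o.
(r3,c2): row 3 has {p,q,r}; column 2 has {p,q,r}, so it must be o.
(r4,c1): row 4 has {o,q}; column 1 has {o,p,q}, so it must be r.
(r4,c3): row 4 has {o,q,r}; column 3 has {o,q,r}, so it must be p.

q r o p / o p q r / p o r q / r q p o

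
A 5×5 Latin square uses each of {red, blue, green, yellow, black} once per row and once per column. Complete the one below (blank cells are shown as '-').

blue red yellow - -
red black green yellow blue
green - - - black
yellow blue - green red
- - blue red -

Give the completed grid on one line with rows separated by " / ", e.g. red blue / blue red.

blue red yellow black green / red black green yellow blue / green yellow red blue black / yellow blue black green red / black green blue red yellow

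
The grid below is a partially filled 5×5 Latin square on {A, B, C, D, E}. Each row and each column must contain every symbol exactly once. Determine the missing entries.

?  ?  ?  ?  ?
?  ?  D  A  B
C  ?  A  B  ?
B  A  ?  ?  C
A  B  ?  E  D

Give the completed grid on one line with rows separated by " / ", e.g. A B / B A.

(r2,c1): row 2 has {A,B,D}; column 1 has {A,B,C}, so it must be E.
(r2,c2): row 2 has {A,B,D,E}; column 2 has {A,B}, so it must be C.
(r3,c5): row 3 has {A,B,C}; column 5 has {B,C,D}, so it must be E.
(r4,c3): row 4 has {A,B,C}; column 3 has {A,D}, so it must be E.
(r4,c4): row 4 has {A,B,C,E}; column 4 has {A,B,E}, so it must be D.
(r5,c3): row 5 has {A,B,D,E}; column 3 has {A,D,E}, so it must be C.
(r1,c1): row 1 is empty so far; column 1 has {A,B,C,E}, so it must be D.
(r1,c2): row 1 has {D}; column 2 has {A,B,C}, so it must be E.
(r1,c3): row 1 has {D,E}; column 3 has {A,C,D,E}, so it must be B.
(r1,c4): row 1 has {B,D,E}; column 4 has {A,B,D,E}, so it must be C.
(r1,c5): row 1 has {B,C,D,E}; column 5 has {B,C,D,E}, so it must be A.
(r3,c2): row 3 has {A,B,C,E}; column 2 has {A,B,C,E}, so it must be D.

D E B C A / E C D A B / C D A B E / B A E D C / A B C E D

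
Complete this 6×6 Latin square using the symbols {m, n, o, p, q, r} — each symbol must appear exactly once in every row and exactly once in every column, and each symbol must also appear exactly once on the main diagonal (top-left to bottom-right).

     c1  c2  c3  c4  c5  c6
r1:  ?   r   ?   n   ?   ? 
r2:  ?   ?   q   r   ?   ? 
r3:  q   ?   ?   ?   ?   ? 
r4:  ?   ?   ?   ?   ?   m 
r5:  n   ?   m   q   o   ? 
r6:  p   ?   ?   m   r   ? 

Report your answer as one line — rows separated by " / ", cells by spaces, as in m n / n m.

m r p n q o / o n q r m p / q m r o p n / r q o p n m / n p m q o r / p o n m r q

(r1,c1) = m
(r2,c1) = o
(r4,c1) = r
(r4,c4) = p
(r5,c2) = p
(r5,c6) = r
(r2,c2) = n
(r2,c6) = p
(r3,c3) = r
(r3,c4) = o
(r3,c6) = n
(r6,c6) = q
(r1,c6) = o
(r2,c5) = m
(r3,c2) = m
(r3,c5) = p
(r6,c2) = o
(r6,c3) = n
(r1,c3) = p
(r1,c5) = q
(r4,c2) = q
(r4,c3) = o
(r4,c5) = n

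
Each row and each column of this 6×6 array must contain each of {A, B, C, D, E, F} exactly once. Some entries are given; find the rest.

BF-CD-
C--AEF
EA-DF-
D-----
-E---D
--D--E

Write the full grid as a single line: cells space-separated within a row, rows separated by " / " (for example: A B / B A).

B F E C D A / C D B A E F / E A C D F B / D B F E A C / F E A B C D / A C D F B E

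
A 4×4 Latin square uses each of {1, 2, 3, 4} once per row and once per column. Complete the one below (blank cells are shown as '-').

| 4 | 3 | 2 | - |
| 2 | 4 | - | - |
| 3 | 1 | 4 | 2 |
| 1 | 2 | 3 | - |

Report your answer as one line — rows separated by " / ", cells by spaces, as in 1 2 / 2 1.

4 3 2 1 / 2 4 1 3 / 3 1 4 2 / 1 2 3 4

(r1,c4) = 1
(r2,c3) = 1
(r2,c4) = 3
(r4,c4) = 4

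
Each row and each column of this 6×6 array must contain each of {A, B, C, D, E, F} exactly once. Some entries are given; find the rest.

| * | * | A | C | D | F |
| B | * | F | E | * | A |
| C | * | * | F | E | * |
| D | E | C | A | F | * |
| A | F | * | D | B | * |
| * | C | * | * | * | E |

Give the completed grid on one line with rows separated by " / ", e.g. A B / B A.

E B A C D F / B D F E C A / C A B F E D / D E C A F B / A F E D B C / F C D B A E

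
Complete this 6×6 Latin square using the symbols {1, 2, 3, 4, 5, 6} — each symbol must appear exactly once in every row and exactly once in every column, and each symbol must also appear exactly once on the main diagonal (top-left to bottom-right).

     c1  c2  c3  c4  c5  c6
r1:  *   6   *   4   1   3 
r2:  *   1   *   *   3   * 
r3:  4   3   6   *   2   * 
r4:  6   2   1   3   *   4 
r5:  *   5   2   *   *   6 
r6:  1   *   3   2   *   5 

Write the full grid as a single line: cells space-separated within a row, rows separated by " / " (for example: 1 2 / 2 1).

2 6 5 4 1 3 / 5 1 4 6 3 2 / 4 3 6 5 2 1 / 6 2 1 3 5 4 / 3 5 2 1 4 6 / 1 4 3 2 6 5

row 1 has {1,3,4,6}; column 1 has {1,4,6}; the diagonal has {1,3,5,6} — only 2 is left for (r1,c1).
row 1 has {1,2,3,4,6}; column 3 has {1,2,3,6} — only 5 is left for (r1,c3).
row 2 has {1,3}; column 1 has {1,2,4,6} — only 5 is left for (r2,c1).
row 2 has {1,3,5}; column 3 has {1,2,3,5,6} — only 4 is left for (r2,c3).
row 2 has {1,3,4,5}; column 4 has {2,3,4} — only 6 is left for (r2,c4).
row 2 has {1,3,4,5,6}; column 6 has {3,4,5,6} — only 2 is left for (r2,c6).
row 3 has {2,3,4,6}; column 6 has {2,3,4,5,6} — only 1 is left for (r3,c6).
row 4 has {1,2,3,4,6}; column 5 has {1,2,3} — only 5 is left for (r4,c5).
row 5 has {2,5,6}; column 1 has {1,2,4,5,6} — only 3 is left for (r5,c1).
row 5 has {2,3,5,6}; column 4 has {2,3,4,6} — only 1 is left for (r5,c4).
row 5 has {1,2,3,5,6}; column 5 has {1,2,3,5}; the diagonal has {1,2,3,5,6} — only 4 is left for (r5,c5).
row 6 has {1,2,3,5}; column 2 has {1,2,3,5,6} — only 4 is left for (r6,c2).
row 6 has {1,2,3,4,5}; column 5 has {1,2,3,4,5} — only 6 is left for (r6,c5).
row 3 has {1,2,3,4,6}; column 4 has {1,2,3,4,6} — only 5 is left for (r3,c4).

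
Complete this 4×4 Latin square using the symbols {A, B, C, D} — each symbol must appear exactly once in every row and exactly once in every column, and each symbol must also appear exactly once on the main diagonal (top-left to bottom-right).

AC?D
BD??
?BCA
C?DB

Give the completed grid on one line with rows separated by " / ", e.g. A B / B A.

(r1,c3): row 1 has {A,C,D}; column 3 has {C,D}, so it must be B.
(r2,c3): row 2 has {B,D}; column 3 has {B,C,D}, so it must be A.
(r2,c4): row 2 has {A,B,D}; column 4 has {A,B,D}, so it must be C.
(r3,c1): row 3 has {A,B,C}; column 1 has {A,B,C}, so it must be D.
(r4,c2): row 4 has {B,C,D}; column 2 has {B,C,D}, so it must be A.

A C B D / B D A C / D B C A / C A D B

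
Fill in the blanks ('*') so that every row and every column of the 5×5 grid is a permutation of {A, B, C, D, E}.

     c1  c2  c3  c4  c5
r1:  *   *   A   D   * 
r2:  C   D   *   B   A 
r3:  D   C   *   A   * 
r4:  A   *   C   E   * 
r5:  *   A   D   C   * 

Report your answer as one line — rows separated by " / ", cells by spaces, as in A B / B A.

row 2 has {A,B,C,D}; column 3 has {A,C,D} — only E is left for (r2,c3).
row 3 has {A,C,D}; column 3 has {A,C,D,E} — only B is left for (r3,c3).
row 3 has {A,B,C,D}; column 5 has {A} — only E is left for (r3,c5).
row 4 has {A,C,E}; column 2 has {A,C,D} — only B is left for (r4,c2).
row 4 has {A,B,C,E}; column 5 has {A,E} — only D is left for (r4,c5).
row 5 has {A,C,D}; column 5 has {A,D,E} — only B is left for (r5,c5).
row 1 has {A,D}; column 2 has {A,B,C,D} — only E is left for (r1,c2).
row 1 has {A,D,E}; column 5 has {A,B,D,E} — only C is left for (r1,c5).
row 5 has {A,B,C,D}; column 1 has {A,C,D} — only E is left for (r5,c1).
row 1 has {A,C,D,E}; column 1 has {A,C,D,E} — only B is left for (r1,c1).

B E A D C / C D E B A / D C B A E / A B C E D / E A D C B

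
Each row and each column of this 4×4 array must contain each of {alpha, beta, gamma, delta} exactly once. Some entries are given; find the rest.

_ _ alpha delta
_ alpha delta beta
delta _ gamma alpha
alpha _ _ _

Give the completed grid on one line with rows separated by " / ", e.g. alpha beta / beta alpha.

Cell (r2,c1): row 2 has {alpha,beta,delta}; column 1 has {alpha,delta} → gamma.
Cell (r3,c2): row 3 has {alpha,gamma,delta}; column 2 has {alpha} → beta.
Cell (r4,c3): row 4 has {alpha}; column 3 has {alpha,gamma,delta} → beta.
Cell (r4,c4): row 4 has {alpha,beta}; column 4 has {alpha,beta,delta} → gamma.
Cell (r1,c1): row 1 has {alpha,delta}; column 1 has {alpha,gamma,delta} → beta.
Cell (r1,c2): row 1 has {alpha,beta,delta}; column 2 has {alpha,beta} → gamma.
Cell (r4,c2): row 4 has {alpha,beta,gamma}; column 2 has {alpha,beta,gamma} → delta.

beta gamma alpha delta / gamma alpha delta beta / delta beta gamma alpha / alpha delta beta gamma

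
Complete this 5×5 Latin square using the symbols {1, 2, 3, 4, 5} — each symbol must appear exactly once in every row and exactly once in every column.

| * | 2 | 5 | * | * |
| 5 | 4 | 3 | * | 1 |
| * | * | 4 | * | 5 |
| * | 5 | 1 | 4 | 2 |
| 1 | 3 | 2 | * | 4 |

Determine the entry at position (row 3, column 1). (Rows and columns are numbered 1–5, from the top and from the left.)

2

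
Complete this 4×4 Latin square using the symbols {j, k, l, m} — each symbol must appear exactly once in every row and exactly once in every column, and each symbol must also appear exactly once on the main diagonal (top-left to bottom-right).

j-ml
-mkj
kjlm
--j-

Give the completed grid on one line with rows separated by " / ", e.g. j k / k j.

j k m l / l m k j / k j l m / m l j k

row 1 has {j,l,m}; column 2 has {j,m} — only k is left for (r1,c2).
row 2 has {j,k,m}; column 1 has {j,k} — only l is left for (r2,c1).
row 4 has {j}; column 1 has {j,k,l} — only m is left for (r4,c1).
row 4 has {j,m}; column 2 has {j,k,m} — only l is left for (r4,c2).
row 4 has {j,l,m}; column 4 has {j,l,m}; the diagonal has {j,l,m} — only k is left for (r4,c4).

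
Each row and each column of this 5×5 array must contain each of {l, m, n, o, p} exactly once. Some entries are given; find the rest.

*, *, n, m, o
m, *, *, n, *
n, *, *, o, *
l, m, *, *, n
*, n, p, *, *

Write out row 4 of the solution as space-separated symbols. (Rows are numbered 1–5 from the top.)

l m o p n

(r1,c1) = p
(r1,c2) = l
(r3,c2) = p
(r4,c3) = o
(r4,c4) = p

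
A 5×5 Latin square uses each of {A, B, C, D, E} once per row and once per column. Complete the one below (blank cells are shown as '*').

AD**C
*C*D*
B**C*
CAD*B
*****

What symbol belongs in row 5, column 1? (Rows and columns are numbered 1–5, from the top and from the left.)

(r2,c1) = E
(r2,c5) = A
(r3,c2) = E
(r3,c3) = A
(r3,c5) = D
(r4,c4) = E
(r5,c1) = D

D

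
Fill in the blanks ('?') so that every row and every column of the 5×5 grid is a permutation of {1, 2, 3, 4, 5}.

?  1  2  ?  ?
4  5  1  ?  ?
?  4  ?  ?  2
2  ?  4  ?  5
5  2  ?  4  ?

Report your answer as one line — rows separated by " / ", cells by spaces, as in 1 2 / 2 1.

3 1 2 5 4 / 4 5 1 2 3 / 1 4 5 3 2 / 2 3 4 1 5 / 5 2 3 4 1

(r1,c1) = 3
(r1,c4) = 5
(r1,c5) = 4
(r2,c5) = 3
(r3,c1) = 1
(r3,c4) = 3
(r4,c2) = 3
(r4,c4) = 1
(r5,c3) = 3
(r5,c5) = 1
(r2,c4) = 2
(r3,c3) = 5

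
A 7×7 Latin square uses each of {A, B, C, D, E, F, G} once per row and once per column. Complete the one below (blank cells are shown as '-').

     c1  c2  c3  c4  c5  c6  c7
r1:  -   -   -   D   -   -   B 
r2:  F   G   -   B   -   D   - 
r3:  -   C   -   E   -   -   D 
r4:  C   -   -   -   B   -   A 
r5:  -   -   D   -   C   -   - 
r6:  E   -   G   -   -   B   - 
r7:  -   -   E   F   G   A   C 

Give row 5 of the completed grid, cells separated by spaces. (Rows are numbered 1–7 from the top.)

(r2,c7) = E
(r4,c3) = F
(r4,c4) = G
(r4,c6) = E
(r5,c4) = A
(r6,c4) = C
(r6,c7) = F
(r2,c5) = A
(r3,c5) = F
(r3,c6) = G
(r4,c2) = D
(r5,c6) = F
(r5,c7) = G
(r6,c2) = A
(r6,c5) = D
(r7,c2) = B
(r1,c5) = E
(r1,c6) = C
(r2,c3) = C
(r5,c1) = B
(r5,c2) = E

B E D A C F G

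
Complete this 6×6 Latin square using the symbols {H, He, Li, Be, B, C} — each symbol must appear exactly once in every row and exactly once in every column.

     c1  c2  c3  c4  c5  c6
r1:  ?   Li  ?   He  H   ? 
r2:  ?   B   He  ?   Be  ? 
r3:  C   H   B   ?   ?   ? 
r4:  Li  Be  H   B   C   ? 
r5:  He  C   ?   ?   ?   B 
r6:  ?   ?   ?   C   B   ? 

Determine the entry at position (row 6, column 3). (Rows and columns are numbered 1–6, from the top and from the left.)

Li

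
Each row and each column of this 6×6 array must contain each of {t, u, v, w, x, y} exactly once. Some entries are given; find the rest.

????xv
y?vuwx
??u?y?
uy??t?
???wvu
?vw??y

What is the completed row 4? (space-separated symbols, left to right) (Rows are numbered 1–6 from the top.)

(r2,c2) = t
(r4,c3) = x
(r4,c4) = v
(r4,c6) = w

u y x v t w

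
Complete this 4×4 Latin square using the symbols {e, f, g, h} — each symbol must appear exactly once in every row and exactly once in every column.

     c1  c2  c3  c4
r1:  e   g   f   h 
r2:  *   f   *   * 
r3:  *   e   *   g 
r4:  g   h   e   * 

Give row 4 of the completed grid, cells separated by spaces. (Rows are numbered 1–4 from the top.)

g h e f

(r2,c1) = h
(r2,c3) = g
(r2,c4) = e
(r3,c1) = f
(r3,c3) = h
(r4,c4) = f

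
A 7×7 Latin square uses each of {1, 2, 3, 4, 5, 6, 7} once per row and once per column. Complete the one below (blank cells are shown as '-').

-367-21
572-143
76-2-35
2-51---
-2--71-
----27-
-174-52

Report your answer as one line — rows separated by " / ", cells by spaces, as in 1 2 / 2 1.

4 3 6 7 5 2 1 / 5 7 2 6 1 4 3 / 7 6 1 2 4 3 5 / 2 4 5 1 3 6 7 / 6 2 3 5 7 1 4 / 1 5 4 3 2 7 6 / 3 1 7 4 6 5 2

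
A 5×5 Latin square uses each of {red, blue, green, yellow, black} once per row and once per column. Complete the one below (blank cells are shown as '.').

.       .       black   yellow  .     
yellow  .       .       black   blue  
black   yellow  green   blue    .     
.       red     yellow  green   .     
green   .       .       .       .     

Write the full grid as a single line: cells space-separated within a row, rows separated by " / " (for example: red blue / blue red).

At row 2, column 2: row 2 has {blue,yellow,black}; column 2 has {red,yellow}; that leaves green.
At row 2, column 3: row 2 has {blue,green,yellow,black}; column 3 has {green,yellow,black}; that leaves red.
At row 3, column 5: row 3 has {blue,green,yellow,black}; column 5 has {blue}; that leaves red.
At row 4, column 1: row 4 has {red,green,yellow}; column 1 has {green,yellow,black}; that leaves blue.
At row 4, column 5: row 4 has {red,blue,green,yellow}; column 5 has {red,blue}; that leaves black.
At row 5, column 3: row 5 has {green}; column 3 has {red,green,yellow,black}; that leaves blue.
At row 5, column 4: row 5 has {blue,green}; column 4 has {blue,green,yellow,black}; that leaves red.
At row 5, column 5: row 5 has {red,blue,green}; column 5 has {red,blue,black}; that leaves yellow.
At row 1, column 1: row 1 has {yellow,black}; column 1 has {blue,green,yellow,black}; that leaves red.
At row 1, column 2: row 1 has {red,yellow,black}; column 2 has {red,green,yellow}; that leaves blue.
At row 1, column 5: row 1 has {red,blue,yellow,black}; column 5 has {red,blue,yellow,black}; that leaves green.
At row 5, column 2: row 5 has {red,blue,green,yellow}; column 2 has {red,blue,green,yellow}; that leaves black.

red blue black yellow green / yellow green red black blue / black yellow green blue red / blue red yellow green black / green black blue red yellow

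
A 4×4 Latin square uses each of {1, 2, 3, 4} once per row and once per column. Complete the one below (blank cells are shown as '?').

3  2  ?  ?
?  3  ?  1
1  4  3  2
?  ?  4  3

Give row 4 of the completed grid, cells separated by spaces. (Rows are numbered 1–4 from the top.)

(r1,c3): row 1 has {2,3}; column 3 has {3,4}, so it must be 1.
(r1,c4): row 1 has {1,2,3}; column 4 has {1,2,3}, so it must be 4.
(r2,c3): row 2 has {1,3}; column 3 has {1,3,4}, so it must be 2.
(r4,c1): row 4 has {3,4}; column 1 has {1,3}, so it must be 2.
(r4,c2): row 4 has {2,3,4}; column 2 has {2,3,4}, so it must be 1.

2 1 4 3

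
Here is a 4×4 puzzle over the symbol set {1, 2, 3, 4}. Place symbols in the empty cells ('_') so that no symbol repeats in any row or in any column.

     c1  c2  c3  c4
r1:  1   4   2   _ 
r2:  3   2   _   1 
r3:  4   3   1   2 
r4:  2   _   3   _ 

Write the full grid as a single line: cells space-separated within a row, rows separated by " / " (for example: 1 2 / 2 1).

row 1 has {1,2,4}; column 4 has {1,2} — only 3 is left for (r1,c4).
row 2 has {1,2,3}; column 3 has {1,2,3} — only 4 is left for (r2,c3).
row 4 has {2,3}; column 2 has {2,3,4} — only 1 is left for (r4,c2).
row 4 has {1,2,3}; column 4 has {1,2,3} — only 4 is left for (r4,c4).

1 4 2 3 / 3 2 4 1 / 4 3 1 2 / 2 1 3 4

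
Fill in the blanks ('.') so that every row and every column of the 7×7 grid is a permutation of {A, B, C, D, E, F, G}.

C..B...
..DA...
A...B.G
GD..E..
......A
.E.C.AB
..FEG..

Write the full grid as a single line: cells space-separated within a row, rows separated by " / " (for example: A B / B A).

C G E B A D F / F B D A C G E / A F C D B E G / G D A F E B C / E C B G D F A / D E G C F A B / B A F E G C D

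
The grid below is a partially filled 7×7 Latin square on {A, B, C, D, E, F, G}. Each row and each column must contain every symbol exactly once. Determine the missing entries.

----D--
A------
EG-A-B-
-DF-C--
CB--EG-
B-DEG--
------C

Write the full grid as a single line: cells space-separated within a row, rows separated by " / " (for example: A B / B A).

(r3,c3): row 3 has {A,B,E,G}; column 3 has {D,F}, so it must be C.
(r3,c5): row 3 has {A,B,C,E,G}; column 5 has {C,D,E,G}, so it must be F.
(r3,c7): row 3 has {A,B,C,E,F,G}; column 7 has {C}, so it must be D.
(r4,c1): row 4 has {C,D,F}; column 1 has {A,B,C,E}, so it must be G.
(r4,c4): row 4 has {C,D,F,G}; column 4 has {A,E}, so it must be B.
(r5,c3): row 5 has {B,C,E,G}; column 3 has {C,D,F}, so it must be A.
(r5,c7): row 5 has {A,B,C,E,G}; column 7 has {C,D}, so it must be F.
(r6,c7): row 6 has {B,D,E,G}; column 7 has {C,D,F}, so it must be A.
(r1,c1): row 1 has {D}; column 1 has {A,B,C,E,G}, so it must be F.
(r2,c5): row 2 has {A}; column 5 has {C,D,E,F,G}, so it must be B.
(r4,c7): row 4 has {B,C,D,F,G}; column 7 has {A,C,D,F}, so it must be E.
(r5,c4): row 5 has {A,B,C,E,F,G}; column 4 has {A,B,E}, so it must be D.
(r7,c1): row 7 has {C}; column 1 has {A,B,C,E,F,G}, so it must be D.
(r7,c5): row 7 has {C,D}; column 5 has {B,C,D,E,F,G}, so it must be A.
(r2,c7): row 2 has {A,B}; column 7 has {A,C,D,E,F}, so it must be G.
(r4,c6): row 4 has {B,C,D,E,F,G}; column 6 has {B,G}, so it must be A.
(r1,c7): row 1 has {D,F}; column 7 has {A,C,D,E,F,G}, so it must be B.
(r2,c3): row 2 has {A,B,G}; column 3 has {A,C,D,F}, so it must be E.
(r1,c3): row 1 has {B,D,F}; column 3 has {A,C,D,E,F}, so it must be G.
(r1,c4): row 1 has {B,D,F,G}; column 4 has {A,B,D,E}, so it must be C.
(r1,c6): row 1 has {B,C,D,F,G}; column 6 has {A,B,G}, so it must be E.
(r2,c4): row 2 has {A,B,E,G}; column 4 has {A,B,C,D,E}, so it must be F.
(r7,c3): row 7 has {A,C,D}; column 3 has {A,C,D,E,F,G}, so it must be B.
(r7,c4): row 7 has {A,B,C,D}; column 4 has {A,B,C,D,E,F}, so it must be G.
(r7,c6): row 7 has {A,B,C,D,G}; column 6 has {A,B,E,G}, so it must be F.
(r1,c2): row 1 has {B,C,D,E,F,G}; column 2 has {B,D,G}, so it must be A.
(r2,c2): row 2 has {A,B,E,F,G}; column 2 has {A,B,D,G}, so it must be C.
(r2,c6): row 2 has {A,B,C,E,F,G}; column 6 has {A,B,E,F,G}, so it must be D.
(r6,c2): row 6 has {A,B,D,E,G}; column 2 has {A,B,C,D,G}, so it must be F.
(r6,c6): row 6 has {A,B,D,E,F,G}; column 6 has {A,B,D,E,F,G}, so it must be C.
(r7,c2): row 7 has {A,B,C,D,F,G}; column 2 has {A,B,C,D,F,G}, so it must be E.

F A G C D E B / A C E F B D G / E G C A F B D / G D F B C A E / C B A D E G F / B F D E G C A / D E B G A F C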